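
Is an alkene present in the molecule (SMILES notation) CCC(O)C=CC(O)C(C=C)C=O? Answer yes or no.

Taking each segment in turn:
  CH(OH): –OH on an sp³ carbon → alcohol (secondary).
  CH=CH: C=C double bond → alkene.
  CH(OH): –OH on an sp³ carbon → alcohol (secondary).
  CH(CH=CH2): pendant –CH=CH2: C=C double bond → alkene.
  CHO: terminal –CHO: carbonyl C bonded to H and C → aldehyde.
The CH=CH segment supplies the alkene: C=C double bond → alkene.

yes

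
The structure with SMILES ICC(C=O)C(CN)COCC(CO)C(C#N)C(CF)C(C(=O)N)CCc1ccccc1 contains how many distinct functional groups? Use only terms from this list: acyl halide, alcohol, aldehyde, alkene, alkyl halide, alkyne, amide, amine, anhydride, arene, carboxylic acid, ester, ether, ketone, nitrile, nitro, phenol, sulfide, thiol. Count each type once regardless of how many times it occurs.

8

Reading the structure from left to right:
  ICH2: halogen on an sp³ carbon → alkyl halide.
  CH(CHO): pendant –CHO: carbonyl C bonded to C and H → aldehyde.
  CH(CH2NH2): pendant –CH2NH2: N on sp³ C, no adjacent C=O → amine.
  CH2OCH2: C–O–C with sp³ carbons on both sides and no adjacent C=O → ether.
  CH(CH2OH): pendant –CH2OH on an sp³ backbone C → alcohol.
  CH(CN): pendant –C≡N: nitrile.
  CH(CH2F): pendant –CH2X: halogen on sp³ carbon → alkyl halide.
  CH(CONH2): pendant –CONH2: carbonyl C bonded to C and N → amide.
  C6H5: –C6H5 phenyl ring → arene.
Distinct types present: alcohol, aldehyde, alkyl halide, amide, amine, arene, ether, nitrile.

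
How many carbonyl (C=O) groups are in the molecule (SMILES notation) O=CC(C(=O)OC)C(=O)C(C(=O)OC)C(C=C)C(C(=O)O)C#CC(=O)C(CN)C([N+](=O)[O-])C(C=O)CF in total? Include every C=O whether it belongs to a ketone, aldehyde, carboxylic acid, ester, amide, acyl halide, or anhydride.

7

OHC: aldehyde, 1 C=O (running total 1).
CH(COOCH3): ester, 1 C=O (running total 2).
CO: ketone, 1 C=O (running total 3).
CH(COOCH3): ester, 1 C=O (running total 4).
CH(COOH): carboxylic acid, 1 C=O (running total 5).
CO: ketone, 1 C=O (running total 6).
CH(CHO): aldehyde, 1 C=O (running total 7).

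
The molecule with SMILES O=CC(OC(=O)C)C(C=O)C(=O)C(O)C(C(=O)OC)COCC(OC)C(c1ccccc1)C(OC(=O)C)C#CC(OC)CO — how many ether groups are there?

Working along the chain:
  OHC: terminal –CHO: carbonyl C bonded to H and C → aldehyde.
  CH(OCOCH3): pendant –OC(=O)CH3: an acyloxy group → ester.
  CH(CHO): pendant –CHO: carbonyl C bonded to C and H → aldehyde.
  CO: –C(=O)– with carbon on both sides → ketone.
  CH(OH): –OH on an sp³ carbon → alcohol (secondary).
  CH(COOCH3): pendant –COOCH3: carbonyl C bonded to C and –OCH3 → ester.
  CH2OCH2: C–O–C with sp³ carbons on both sides and no adjacent C=O → ether.
  CH(OCH3): pendant –OCH3: C–O–C with sp³ C, no adjacent C=O → ether.
  CH(C6H5): pendant –C6H5: benzene ring → arene.
  CH(OCOCH3): pendant –OC(=O)CH3: an acyloxy group → ester.
  C≡C: C≡C triple bond → alkyne.
  CH(OCH3): pendant –OCH3: C–O–C with sp³ C, no adjacent C=O → ether.
  CH2OH: –OH on an sp³ carbon → alcohol.
Ether appears at: CH2OCH2, CH(OCH3), CH(OCH3) → 3.

3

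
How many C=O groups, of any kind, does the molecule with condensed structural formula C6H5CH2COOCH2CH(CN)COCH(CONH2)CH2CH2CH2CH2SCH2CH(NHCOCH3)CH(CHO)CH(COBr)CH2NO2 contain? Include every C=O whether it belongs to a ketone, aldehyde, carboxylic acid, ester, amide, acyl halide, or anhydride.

6

CH2COOCH2: ester, 1 C=O (running total 1).
CO: ketone, 1 C=O (running total 2).
CH(CONH2): amide, 1 C=O (running total 3).
CH(NHCOCH3): amide, 1 C=O (running total 4).
CH(CHO): aldehyde, 1 C=O (running total 5).
CH(COBr): acyl halide, 1 C=O (running total 6).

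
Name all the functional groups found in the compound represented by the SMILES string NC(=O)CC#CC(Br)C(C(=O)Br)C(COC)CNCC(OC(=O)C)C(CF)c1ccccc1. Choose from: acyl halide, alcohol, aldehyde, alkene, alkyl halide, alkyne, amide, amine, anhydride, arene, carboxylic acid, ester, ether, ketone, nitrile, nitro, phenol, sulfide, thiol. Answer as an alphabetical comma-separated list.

acyl halide, alkyl halide, alkyne, amide, amine, arene, ester, ether

Working along the chain:
  H2NCO: –C(=O)NH2: carbonyl C bonded to C and to N → amide (the N is not a separate amine).
  C≡C: C≡C triple bond → alkyne.
  CH(Br): halogen on an sp³ carbon → alkyl halide.
  CH(COBr): pendant –C(=O)X: carbonyl C bonded to C and halogen → acyl halide.
  CH(CH2OCH3): pendant –CH2OCH3: C–O–C linkage → ether.
  CH2NHCH2: C–N–C with sp³ carbons and no adjacent C=O → amine (secondary).
  CH(OCOCH3): pendant –OC(=O)CH3: an acyloxy group → ester.
  CH(CH2F): pendant –CH2X: halogen on sp³ carbon → alkyl halide.
  C6H5: –C6H5 phenyl ring → arene.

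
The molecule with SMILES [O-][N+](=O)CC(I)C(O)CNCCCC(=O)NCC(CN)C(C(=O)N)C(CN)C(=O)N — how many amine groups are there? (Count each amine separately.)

–NO2 on carbon → nitro group.
halogen on an sp³ carbon → alkyl halide.
–OH on an sp³ carbon → alcohol (secondary).
C–N–C with sp³ carbons and no adjacent C=O → amine (secondary).
–C(=O)–N– linkage → amide (the N is not an amine).
pendant –CH2NH2: N on sp³ C, no adjacent C=O → amine.
pendant –CONH2: carbonyl C bonded to C and N → amide.
pendant –CH2NH2: N on sp³ C, no adjacent C=O → amine.
–C(=O)NH2: carbonyl C bonded to C and to N → amide (the N is not a separate amine).
Amine appears at: CH2NHCH2, CH(CH2NH2), CH(CH2NH2) → 3.

3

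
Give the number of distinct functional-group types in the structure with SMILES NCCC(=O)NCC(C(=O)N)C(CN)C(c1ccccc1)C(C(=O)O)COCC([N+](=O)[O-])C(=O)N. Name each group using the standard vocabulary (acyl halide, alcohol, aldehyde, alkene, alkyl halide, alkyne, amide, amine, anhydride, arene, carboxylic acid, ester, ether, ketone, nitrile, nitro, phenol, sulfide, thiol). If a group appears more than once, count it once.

Working along the chain:
  H2NCH2: –NH2 on an sp³ carbon with no adjacent C=O → amine.
  CH2CONHCH2: –C(=O)–N– linkage → amide (the N is not an amine).
  CH(CONH2): pendant –CONH2: carbonyl C bonded to C and N → amide.
  CH(CH2NH2): pendant –CH2NH2: N on sp³ C, no adjacent C=O → amine.
  CH(C6H5): pendant –C6H5: benzene ring → arene.
  CH(COOH): pendant –COOH: carbonyl C bonded to C and –OH → carboxylic acid.
  CH2OCH2: C–O–C with sp³ carbons on both sides and no adjacent C=O → ether.
  CH(NO2): –NO2 on an sp³ carbon → nitro (the N=O is not a carbonyl).
  CONH2: –C(=O)NH2: carbonyl C bonded to C and to N → amide (the N is not a separate amine).
Distinct types present: amide, amine, arene, carboxylic acid, ether, nitro.

6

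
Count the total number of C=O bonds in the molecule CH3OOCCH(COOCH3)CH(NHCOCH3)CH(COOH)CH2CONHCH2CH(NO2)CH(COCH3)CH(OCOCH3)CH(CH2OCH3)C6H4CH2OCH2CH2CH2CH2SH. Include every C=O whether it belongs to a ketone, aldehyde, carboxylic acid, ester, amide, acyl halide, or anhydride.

7

CH3OOC: ester, 1 C=O (running total 1).
CH(COOCH3): ester, 1 C=O (running total 2).
CH(NHCOCH3): amide, 1 C=O (running total 3).
CH(COOH): carboxylic acid, 1 C=O (running total 4).
CH2CONHCH2: amide, 1 C=O (running total 5).
CH(COCH3): ketone, 1 C=O (running total 6).
CH(OCOCH3): ester, 1 C=O (running total 7).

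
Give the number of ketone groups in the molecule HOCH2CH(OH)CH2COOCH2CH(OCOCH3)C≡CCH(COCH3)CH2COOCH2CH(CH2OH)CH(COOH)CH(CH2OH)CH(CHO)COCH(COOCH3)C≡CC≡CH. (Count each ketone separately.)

2

Taking each segment in turn:
  HOCH2: HO– on an sp³ carbon → alcohol.
  CH(OH): –OH on an sp³ carbon → alcohol (secondary).
  CH2COOCH2: –C(=O)–O–C with C on the carbonyl side → ester.
  CH(OCOCH3): pendant –OC(=O)CH3: an acyloxy group → ester.
  C≡C: C≡C triple bond → alkyne.
  CH(COCH3): pendant –COCH3: carbonyl C bonded to two carbons → ketone.
  CH2COOCH2: –C(=O)–O–C with C on the carbonyl side → ester.
  CH(CH2OH): pendant –CH2OH on an sp³ backbone C → alcohol.
  CH(COOH): pendant –COOH: carbonyl C bonded to C and –OH → carboxylic acid.
  CH(CH2OH): pendant –CH2OH on an sp³ backbone C → alcohol.
  CH(CHO): pendant –CHO: carbonyl C bonded to C and H → aldehyde.
  CO: –C(=O)– with carbon on both sides → ketone.
  CH(COOCH3): pendant –COOCH3: carbonyl C bonded to C and –OCH3 → ester.
  C≡C: C≡C triple bond → alkyne.
  C≡CH: C≡C triple bond → alkyne.
Ketone appears at: CH(COCH3), CO → 2.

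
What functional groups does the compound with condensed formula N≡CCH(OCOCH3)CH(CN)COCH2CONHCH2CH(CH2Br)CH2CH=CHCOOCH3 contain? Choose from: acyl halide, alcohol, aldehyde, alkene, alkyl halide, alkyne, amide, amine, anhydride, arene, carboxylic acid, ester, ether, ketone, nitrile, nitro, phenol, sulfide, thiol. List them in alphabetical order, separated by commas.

Working along the chain:
  N≡C: N≡C–: carbon triple-bonded to nitrogen → nitrile.
  CH(OCOCH3): pendant –OC(=O)CH3: an acyloxy group → ester.
  CH(CN): pendant –C≡N: nitrile.
  CO: –C(=O)– with carbon on both sides → ketone.
  CH2CONHCH2: –C(=O)–N– linkage → amide (the N is not an amine).
  CH(CH2Br): pendant –CH2X: halogen on sp³ carbon → alkyl halide.
  CH=CH: C=C double bond → alkene.
  COOCH3: –C(=O)OCH3: carbonyl C bonded to C and to –OCH3 → ester (not ketone + ether).

alkene, alkyl halide, amide, ester, ketone, nitrile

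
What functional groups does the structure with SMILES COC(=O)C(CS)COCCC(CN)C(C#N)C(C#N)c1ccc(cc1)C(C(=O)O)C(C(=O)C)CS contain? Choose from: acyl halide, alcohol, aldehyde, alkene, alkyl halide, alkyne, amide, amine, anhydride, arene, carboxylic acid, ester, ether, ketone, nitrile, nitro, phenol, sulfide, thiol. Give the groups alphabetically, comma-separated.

Taking each segment in turn:
  CH3OOC: CH3O–C(=O)–: carbonyl C bonded to C and to –OCH3 → ester (not ketone + ether).
  CH(CH2SH): pendant –CH2SH → thiol.
  CH2OCH2: C–O–C with sp³ carbons on both sides and no adjacent C=O → ether.
  CH(CH2NH2): pendant –CH2NH2: N on sp³ C, no adjacent C=O → amine.
  CH(CN): pendant –C≡N: nitrile.
  CH(CN): pendant –C≡N: nitrile.
  C6H4: para-disubstituted benzene ring → arene.
  CH(COOH): pendant –COOH: carbonyl C bonded to C and –OH → carboxylic acid.
  CH(COCH3): pendant –COCH3: carbonyl C bonded to two carbons → ketone.
  CH2SH: –SH on an sp³ carbon → thiol.

amine, arene, carboxylic acid, ester, ether, ketone, nitrile, thiol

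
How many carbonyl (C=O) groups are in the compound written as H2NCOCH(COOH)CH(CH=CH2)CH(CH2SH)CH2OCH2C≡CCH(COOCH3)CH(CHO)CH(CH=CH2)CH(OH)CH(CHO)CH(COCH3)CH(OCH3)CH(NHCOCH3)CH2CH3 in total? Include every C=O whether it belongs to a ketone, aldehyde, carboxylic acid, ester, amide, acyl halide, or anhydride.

H2NCO: amide, 1 C=O (running total 1).
CH(COOH): carboxylic acid, 1 C=O (running total 2).
CH(COOCH3): ester, 1 C=O (running total 3).
CH(CHO): aldehyde, 1 C=O (running total 4).
CH(CHO): aldehyde, 1 C=O (running total 5).
CH(COCH3): ketone, 1 C=O (running total 6).
CH(NHCOCH3): amide, 1 C=O (running total 7).

7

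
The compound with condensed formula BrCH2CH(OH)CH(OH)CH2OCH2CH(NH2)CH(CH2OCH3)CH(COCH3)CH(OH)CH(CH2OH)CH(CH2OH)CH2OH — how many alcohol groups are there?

Reading the structure from left to right:
  BrCH2: halogen on an sp³ carbon → alkyl halide.
  CH(OH): –OH on an sp³ carbon → alcohol (secondary).
  CH(OH): –OH on an sp³ carbon → alcohol (secondary).
  CH2OCH2: C–O–C with sp³ carbons on both sides and no adjacent C=O → ether.
  CH(NH2): –NH2 on an sp³ carbon with no adjacent C=O → amine.
  CH(CH2OCH3): pendant –CH2OCH3: C–O–C linkage → ether.
  CH(COCH3): pendant –COCH3: carbonyl C bonded to two carbons → ketone.
  CH(OH): –OH on an sp³ carbon → alcohol (secondary).
  CH(CH2OH): pendant –CH2OH on an sp³ backbone C → alcohol.
  CH(CH2OH): pendant –CH2OH on an sp³ backbone C → alcohol.
  CH2OH: –OH on an sp³ carbon → alcohol.
Alcohol appears at: CH(OH), CH(OH), CH(OH), CH(CH2OH), CH(CH2OH), CH2OH → 6.

6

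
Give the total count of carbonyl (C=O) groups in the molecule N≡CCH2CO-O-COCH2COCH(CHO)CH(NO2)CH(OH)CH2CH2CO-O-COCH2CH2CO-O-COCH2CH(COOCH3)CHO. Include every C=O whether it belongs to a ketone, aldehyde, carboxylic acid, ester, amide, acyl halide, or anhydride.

CH2CO-O-COCH2: anhydride, 2 C=O (running total 2).
CO: ketone, 1 C=O (running total 3).
CH(CHO): aldehyde, 1 C=O (running total 4).
CH2CO-O-COCH2: anhydride, 2 C=O (running total 6).
CH2CO-O-COCH2: anhydride, 2 C=O (running total 8).
CH(COOCH3): ester, 1 C=O (running total 9).
CHO: aldehyde, 1 C=O (running total 10).

10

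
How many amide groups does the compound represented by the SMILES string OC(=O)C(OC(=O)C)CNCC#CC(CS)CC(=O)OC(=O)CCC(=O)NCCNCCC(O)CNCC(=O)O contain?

–COOH: carbonyl C bonded to –OH and C → carboxylic acid (the –OH is not a separate alcohol).
pendant –OC(=O)CH3: an acyloxy group → ester.
C–N–C with sp³ carbons and no adjacent C=O → amine (secondary).
C≡C triple bond → alkyne.
pendant –CH2SH → thiol.
two acyl groups sharing one oxygen, –C(=O)–O–C(=O)– → anhydride.
–C(=O)–N– linkage → amide (the N is not an amine).
C–N–C with sp³ carbons and no adjacent C=O → amine (secondary).
–OH on an sp³ carbon → alcohol (secondary).
C–N–C with sp³ carbons and no adjacent C=O → amine (secondary).
–COOH: carbonyl C bonded to –OH and C → carboxylic acid (the –OH is not a separate alcohol).
Amide appears at: CH2CONHCH2 → 1.

1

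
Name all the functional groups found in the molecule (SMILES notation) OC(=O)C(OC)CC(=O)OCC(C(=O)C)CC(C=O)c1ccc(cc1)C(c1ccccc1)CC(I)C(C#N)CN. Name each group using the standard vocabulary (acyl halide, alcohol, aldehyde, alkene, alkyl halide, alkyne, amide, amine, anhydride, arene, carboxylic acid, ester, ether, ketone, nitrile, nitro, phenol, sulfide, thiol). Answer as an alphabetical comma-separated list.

–COOH: carbonyl C bonded to –OH and C → carboxylic acid (the –OH is not a separate alcohol).
pendant –OCH3: C–O–C with sp³ C, no adjacent C=O → ether.
–C(=O)–O–C with C on the carbonyl side → ester.
pendant –COCH3: carbonyl C bonded to two carbons → ketone.
pendant –CHO: carbonyl C bonded to C and H → aldehyde.
para-disubstituted benzene ring → arene.
pendant –C6H5: benzene ring → arene.
halogen on an sp³ carbon → alkyl halide.
pendant –C≡N: nitrile.
–NH2 on an sp³ carbon with no adjacent C=O → amine.

aldehyde, alkyl halide, amine, arene, carboxylic acid, ester, ether, ketone, nitrile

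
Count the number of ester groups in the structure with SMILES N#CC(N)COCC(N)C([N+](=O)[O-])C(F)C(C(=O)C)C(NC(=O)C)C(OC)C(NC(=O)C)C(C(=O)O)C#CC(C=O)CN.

N≡C–: carbon triple-bonded to nitrogen → nitrile.
–NH2 on an sp³ carbon with no adjacent C=O → amine.
C–O–C with sp³ carbons on both sides and no adjacent C=O → ether.
–NH2 on an sp³ carbon with no adjacent C=O → amine.
–NO2 on an sp³ carbon → nitro (the N=O is not a carbonyl).
halogen on an sp³ carbon → alkyl halide.
pendant –COCH3: carbonyl C bonded to two carbons → ketone.
pendant –NHC(=O)CH3: N bonded to a carbonyl → amide (not amine).
pendant –OCH3: C–O–C with sp³ C, no adjacent C=O → ether.
pendant –NHC(=O)CH3: N bonded to a carbonyl → amide (not amine).
pendant –COOH: carbonyl C bonded to C and –OH → carboxylic acid.
C≡C triple bond → alkyne.
pendant –CHO: carbonyl C bonded to C and H → aldehyde.
–NH2 on an sp³ carbon with no adjacent C=O → amine.
No segment is a ester: CH2OCH2 is ether, not ester; CH(COCH3) is ketone, not ester; CH(OCH3) is ether, not ester. → 0.

0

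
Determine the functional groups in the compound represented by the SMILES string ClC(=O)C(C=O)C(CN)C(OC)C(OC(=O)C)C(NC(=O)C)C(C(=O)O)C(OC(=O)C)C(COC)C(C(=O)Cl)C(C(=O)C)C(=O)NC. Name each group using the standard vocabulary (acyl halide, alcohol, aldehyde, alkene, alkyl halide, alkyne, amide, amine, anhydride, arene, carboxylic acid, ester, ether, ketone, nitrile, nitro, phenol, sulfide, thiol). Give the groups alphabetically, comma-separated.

Reading the structure from left to right:
  ClCO: –C(=O)Cl: carbonyl C bonded to C and to a halogen → acyl halide (not alkyl halide).
  CH(CHO): pendant –CHO: carbonyl C bonded to C and H → aldehyde.
  CH(CH2NH2): pendant –CH2NH2: N on sp³ C, no adjacent C=O → amine.
  CH(OCH3): pendant –OCH3: C–O–C with sp³ C, no adjacent C=O → ether.
  CH(OCOCH3): pendant –OC(=O)CH3: an acyloxy group → ester.
  CH(NHCOCH3): pendant –NHC(=O)CH3: N bonded to a carbonyl → amide (not amine).
  CH(COOH): pendant –COOH: carbonyl C bonded to C and –OH → carboxylic acid.
  CH(OCOCH3): pendant –OC(=O)CH3: an acyloxy group → ester.
  CH(CH2OCH3): pendant –CH2OCH3: C–O–C linkage → ether.
  CH(COCl): pendant –C(=O)X: carbonyl C bonded to C and halogen → acyl halide.
  CH(COCH3): pendant –COCH3: carbonyl C bonded to two carbons → ketone.
  CONHCH3: –C(=O)NHCH3: carbonyl C bonded to C and to N → amide (the N is not an amine).

acyl halide, aldehyde, amide, amine, carboxylic acid, ester, ether, ketone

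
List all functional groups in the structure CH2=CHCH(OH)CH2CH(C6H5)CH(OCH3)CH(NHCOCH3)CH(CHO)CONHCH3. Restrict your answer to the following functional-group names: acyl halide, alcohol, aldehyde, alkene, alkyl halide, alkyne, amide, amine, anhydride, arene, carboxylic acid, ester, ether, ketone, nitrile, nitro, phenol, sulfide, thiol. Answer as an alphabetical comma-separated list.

alcohol, aldehyde, alkene, amide, arene, ether

C=C double bond → alkene.
–OH on an sp³ carbon → alcohol (secondary).
pendant –C6H5: benzene ring → arene.
pendant –OCH3: C–O–C with sp³ C, no adjacent C=O → ether.
pendant –NHC(=O)CH3: N bonded to a carbonyl → amide (not amine).
pendant –CHO: carbonyl C bonded to C and H → aldehyde.
–C(=O)NHCH3: carbonyl C bonded to C and to N → amide (the N is not an amine).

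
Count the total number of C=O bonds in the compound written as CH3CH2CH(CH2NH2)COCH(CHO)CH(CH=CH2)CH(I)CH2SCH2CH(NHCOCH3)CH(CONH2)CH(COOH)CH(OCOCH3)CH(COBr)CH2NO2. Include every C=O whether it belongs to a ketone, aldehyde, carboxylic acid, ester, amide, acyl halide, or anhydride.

CO: ketone, 1 C=O (running total 1).
CH(CHO): aldehyde, 1 C=O (running total 2).
CH(NHCOCH3): amide, 1 C=O (running total 3).
CH(CONH2): amide, 1 C=O (running total 4).
CH(COOH): carboxylic acid, 1 C=O (running total 5).
CH(OCOCH3): ester, 1 C=O (running total 6).
CH(COBr): acyl halide, 1 C=O (running total 7).

7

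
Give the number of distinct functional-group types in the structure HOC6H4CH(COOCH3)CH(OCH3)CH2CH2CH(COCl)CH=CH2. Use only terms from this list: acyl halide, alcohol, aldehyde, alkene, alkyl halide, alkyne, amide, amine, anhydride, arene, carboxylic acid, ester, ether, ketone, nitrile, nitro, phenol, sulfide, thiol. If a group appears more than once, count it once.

Working along the chain:
  HOC6H4: –OH attached directly to an aromatic ring → phenol (not alcohol); the ring itself is an arene.
  CH(COOCH3): pendant –COOCH3: carbonyl C bonded to C and –OCH3 → ester.
  CH(OCH3): pendant –OCH3: C–O–C with sp³ C, no adjacent C=O → ether.
  CH(COCl): pendant –C(=O)X: carbonyl C bonded to C and halogen → acyl halide.
  CH=CH2: C=C double bond → alkene.
Distinct types present: acyl halide, alkene, arene, ester, ether, phenol.

6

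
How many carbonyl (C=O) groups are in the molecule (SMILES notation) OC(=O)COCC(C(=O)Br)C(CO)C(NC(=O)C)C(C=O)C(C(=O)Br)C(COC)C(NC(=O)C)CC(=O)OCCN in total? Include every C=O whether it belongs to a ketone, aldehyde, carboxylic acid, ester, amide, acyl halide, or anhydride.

7

HOOC: carboxylic acid, 1 C=O (running total 1).
CH(COBr): acyl halide, 1 C=O (running total 2).
CH(NHCOCH3): amide, 1 C=O (running total 3).
CH(CHO): aldehyde, 1 C=O (running total 4).
CH(COBr): acyl halide, 1 C=O (running total 5).
CH(NHCOCH3): amide, 1 C=O (running total 6).
CH2COOCH2: ester, 1 C=O (running total 7).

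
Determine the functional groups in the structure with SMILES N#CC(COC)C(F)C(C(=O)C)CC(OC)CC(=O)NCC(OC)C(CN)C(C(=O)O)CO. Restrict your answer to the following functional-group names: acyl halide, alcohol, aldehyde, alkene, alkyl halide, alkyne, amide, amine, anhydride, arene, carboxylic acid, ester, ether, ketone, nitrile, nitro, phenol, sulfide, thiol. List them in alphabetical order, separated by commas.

N≡C–: carbon triple-bonded to nitrogen → nitrile.
pendant –CH2OCH3: C–O–C linkage → ether.
halogen on an sp³ carbon → alkyl halide.
pendant –COCH3: carbonyl C bonded to two carbons → ketone.
pendant –OCH3: C–O–C with sp³ C, no adjacent C=O → ether.
–C(=O)–N– linkage → amide (the N is not an amine).
pendant –OCH3: C–O–C with sp³ C, no adjacent C=O → ether.
pendant –CH2NH2: N on sp³ C, no adjacent C=O → amine.
pendant –COOH: carbonyl C bonded to C and –OH → carboxylic acid.
–OH on an sp³ carbon → alcohol.

alcohol, alkyl halide, amide, amine, carboxylic acid, ether, ketone, nitrile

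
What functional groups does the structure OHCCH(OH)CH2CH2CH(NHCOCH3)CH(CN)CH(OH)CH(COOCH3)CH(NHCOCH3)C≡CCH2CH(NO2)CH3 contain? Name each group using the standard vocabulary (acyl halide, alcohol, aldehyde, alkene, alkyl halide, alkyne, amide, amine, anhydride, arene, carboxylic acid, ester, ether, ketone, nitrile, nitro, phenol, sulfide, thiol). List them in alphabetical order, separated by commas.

alcohol, aldehyde, alkyne, amide, ester, nitrile, nitro

terminal –CHO: carbonyl C bonded to H and C → aldehyde.
–OH on an sp³ carbon → alcohol (secondary).
pendant –NHC(=O)CH3: N bonded to a carbonyl → amide (not amine).
pendant –C≡N: nitrile.
–OH on an sp³ carbon → alcohol (secondary).
pendant –COOCH3: carbonyl C bonded to C and –OCH3 → ester.
pendant –NHC(=O)CH3: N bonded to a carbonyl → amide (not amine).
C≡C triple bond → alkyne.
–NO2 on an sp³ carbon → nitro (the N=O is not a carbonyl).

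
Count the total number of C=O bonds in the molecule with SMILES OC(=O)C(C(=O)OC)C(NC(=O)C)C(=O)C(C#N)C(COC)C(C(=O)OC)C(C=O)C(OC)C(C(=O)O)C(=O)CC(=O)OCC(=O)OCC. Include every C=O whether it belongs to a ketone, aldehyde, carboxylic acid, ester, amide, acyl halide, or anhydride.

10

HOOC: carboxylic acid, 1 C=O (running total 1).
CH(COOCH3): ester, 1 C=O (running total 2).
CH(NHCOCH3): amide, 1 C=O (running total 3).
CO: ketone, 1 C=O (running total 4).
CH(COOCH3): ester, 1 C=O (running total 5).
CH(CHO): aldehyde, 1 C=O (running total 6).
CH(COOH): carboxylic acid, 1 C=O (running total 7).
CO: ketone, 1 C=O (running total 8).
CH2COOCH2: ester, 1 C=O (running total 9).
COOCH2CH3: ester, 1 C=O (running total 10).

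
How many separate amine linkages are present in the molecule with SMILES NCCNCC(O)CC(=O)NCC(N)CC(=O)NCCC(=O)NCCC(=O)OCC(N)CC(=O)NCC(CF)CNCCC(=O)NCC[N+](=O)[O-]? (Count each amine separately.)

Reading the structure from left to right:
  H2NCH2: –NH2 on an sp³ carbon with no adjacent C=O → amine.
  CH2NHCH2: C–N–C with sp³ carbons and no adjacent C=O → amine (secondary).
  CH(OH): –OH on an sp³ carbon → alcohol (secondary).
  CH2CONHCH2: –C(=O)–N– linkage → amide (the N is not an amine).
  CH(NH2): –NH2 on an sp³ carbon with no adjacent C=O → amine.
  CH2CONHCH2: –C(=O)–N– linkage → amide (the N is not an amine).
  CH2CONHCH2: –C(=O)–N– linkage → amide (the N is not an amine).
  CH2COOCH2: –C(=O)–O–C with C on the carbonyl side → ester.
  CH(NH2): –NH2 on an sp³ carbon with no adjacent C=O → amine.
  CH2CONHCH2: –C(=O)–N– linkage → amide (the N is not an amine).
  CH(CH2F): pendant –CH2X: halogen on sp³ carbon → alkyl halide.
  CH2NHCH2: C–N–C with sp³ carbons and no adjacent C=O → amine (secondary).
  CH2CONHCH2: –C(=O)–N– linkage → amide (the N is not an amine).
  CH2NO2: –NO2 on carbon → nitro group.
Amine appears at: H2NCH2, CH2NHCH2, CH(NH2), CH(NH2), CH2NHCH2 → 5.

5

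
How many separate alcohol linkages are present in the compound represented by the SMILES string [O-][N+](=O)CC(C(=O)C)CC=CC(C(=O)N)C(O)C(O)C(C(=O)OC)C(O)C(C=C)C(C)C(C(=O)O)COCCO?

Taking each segment in turn:
  O2NCH2: –NO2 on carbon → nitro group.
  CH(COCH3): pendant –COCH3: carbonyl C bonded to two carbons → ketone.
  CH=CH: C=C double bond → alkene.
  CH(CONH2): pendant –CONH2: carbonyl C bonded to C and N → amide.
  CH(OH): –OH on an sp³ carbon → alcohol (secondary).
  CH(OH): –OH on an sp³ carbon → alcohol (secondary).
  CH(COOCH3): pendant –COOCH3: carbonyl C bonded to C and –OCH3 → ester.
  CH(OH): –OH on an sp³ carbon → alcohol (secondary).
  CH(CH=CH2): pendant –CH=CH2: C=C double bond → alkene.
  CH(COOH): pendant –COOH: carbonyl C bonded to C and –OH → carboxylic acid.
  CH2OCH2: C–O–C with sp³ carbons on both sides and no adjacent C=O → ether.
  CH2OH: –OH on an sp³ carbon → alcohol.
Alcohol appears at: CH(OH), CH(OH), CH(OH), CH2OH → 4.

4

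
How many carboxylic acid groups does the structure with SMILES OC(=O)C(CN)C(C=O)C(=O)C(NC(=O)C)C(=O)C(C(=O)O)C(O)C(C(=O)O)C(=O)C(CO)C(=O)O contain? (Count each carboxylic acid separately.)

–COOH: carbonyl C bonded to –OH and C → carboxylic acid (the –OH is not a separate alcohol).
pendant –CH2NH2: N on sp³ C, no adjacent C=O → amine.
pendant –CHO: carbonyl C bonded to C and H → aldehyde.
–C(=O)– with carbon on both sides → ketone.
pendant –NHC(=O)CH3: N bonded to a carbonyl → amide (not amine).
–C(=O)– with carbon on both sides → ketone.
pendant –COOH: carbonyl C bonded to C and –OH → carboxylic acid.
–OH on an sp³ carbon → alcohol (secondary).
pendant –COOH: carbonyl C bonded to C and –OH → carboxylic acid.
–C(=O)– with carbon on both sides → ketone.
pendant –CH2OH on an sp³ backbone C → alcohol.
–COOH: carbonyl C bonded to –OH and C → carboxylic acid (the –OH is not a separate alcohol).
Carboxylic acid appears at: HOOC, CH(COOH), CH(COOH), COOH → 4.

4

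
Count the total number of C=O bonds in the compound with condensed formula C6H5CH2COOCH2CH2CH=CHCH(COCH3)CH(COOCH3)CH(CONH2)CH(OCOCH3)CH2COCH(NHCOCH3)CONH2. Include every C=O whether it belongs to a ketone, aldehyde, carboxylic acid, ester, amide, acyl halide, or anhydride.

8

CH2COOCH2: ester, 1 C=O (running total 1).
CH(COCH3): ketone, 1 C=O (running total 2).
CH(COOCH3): ester, 1 C=O (running total 3).
CH(CONH2): amide, 1 C=O (running total 4).
CH(OCOCH3): ester, 1 C=O (running total 5).
CO: ketone, 1 C=O (running total 6).
CH(NHCOCH3): amide, 1 C=O (running total 7).
CONH2: amide, 1 C=O (running total 8).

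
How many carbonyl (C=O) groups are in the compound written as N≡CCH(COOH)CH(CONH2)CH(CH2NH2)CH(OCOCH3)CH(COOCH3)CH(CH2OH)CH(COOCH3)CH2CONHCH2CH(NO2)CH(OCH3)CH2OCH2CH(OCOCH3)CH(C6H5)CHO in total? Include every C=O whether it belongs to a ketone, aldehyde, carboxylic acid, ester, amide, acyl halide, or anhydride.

CH(COOH): carboxylic acid, 1 C=O (running total 1).
CH(CONH2): amide, 1 C=O (running total 2).
CH(OCOCH3): ester, 1 C=O (running total 3).
CH(COOCH3): ester, 1 C=O (running total 4).
CH(COOCH3): ester, 1 C=O (running total 5).
CH2CONHCH2: amide, 1 C=O (running total 6).
CH(OCOCH3): ester, 1 C=O (running total 7).
CHO: aldehyde, 1 C=O (running total 8).

8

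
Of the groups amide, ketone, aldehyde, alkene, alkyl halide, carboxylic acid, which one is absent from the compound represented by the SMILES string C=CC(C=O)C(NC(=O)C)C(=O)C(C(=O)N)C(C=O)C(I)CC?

amide: present (CH(NHCOCH3) — pendant –NHC(=O)CH3: N bonded to a carbonyl → amide (not amine)).
alkene: present (CH2=CH — C=C double bond → alkene).
aldehyde: present (CH(CHO) — pendant –CHO: carbonyl C bonded to C and H → aldehyde).
ketone: present (CO — –C(=O)– with carbon on both sides → ketone).
alkyl halide: present (CH(I) — halogen on an sp³ carbon → alkyl halide).
carboxylic acid: absent. In each of CH(NHCOCH3) and CH(CONH2), the carbonyl is bonded to nitrogen, not to –OH; that is an amide.

carboxylic acid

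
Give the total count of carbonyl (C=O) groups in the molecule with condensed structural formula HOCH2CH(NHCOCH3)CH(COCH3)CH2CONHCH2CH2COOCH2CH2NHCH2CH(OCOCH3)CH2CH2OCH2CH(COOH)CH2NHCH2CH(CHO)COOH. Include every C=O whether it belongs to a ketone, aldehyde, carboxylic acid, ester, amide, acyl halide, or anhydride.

8

CH(NHCOCH3): amide, 1 C=O (running total 1).
CH(COCH3): ketone, 1 C=O (running total 2).
CH2CONHCH2: amide, 1 C=O (running total 3).
CH2COOCH2: ester, 1 C=O (running total 4).
CH(OCOCH3): ester, 1 C=O (running total 5).
CH(COOH): carboxylic acid, 1 C=O (running total 6).
CH(CHO): aldehyde, 1 C=O (running total 7).
COOH: carboxylic acid, 1 C=O (running total 8).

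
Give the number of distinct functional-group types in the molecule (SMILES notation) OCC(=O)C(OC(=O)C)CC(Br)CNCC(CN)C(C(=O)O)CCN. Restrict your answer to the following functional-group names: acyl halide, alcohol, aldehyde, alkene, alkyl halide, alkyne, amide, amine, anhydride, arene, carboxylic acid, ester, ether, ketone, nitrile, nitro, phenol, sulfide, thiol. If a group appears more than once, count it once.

Reading the structure from left to right:
  HOCH2: HO– on an sp³ carbon → alcohol.
  CO: –C(=O)– with carbon on both sides → ketone.
  CH(OCOCH3): pendant –OC(=O)CH3: an acyloxy group → ester.
  CH(Br): halogen on an sp³ carbon → alkyl halide.
  CH2NHCH2: C–N–C with sp³ carbons and no adjacent C=O → amine (secondary).
  CH(CH2NH2): pendant –CH2NH2: N on sp³ C, no adjacent C=O → amine.
  CH(COOH): pendant –COOH: carbonyl C bonded to C and –OH → carboxylic acid.
  CH2NH2: –NH2 on an sp³ carbon with no adjacent C=O → amine.
Distinct types present: alcohol, alkyl halide, amine, carboxylic acid, ester, ketone.

6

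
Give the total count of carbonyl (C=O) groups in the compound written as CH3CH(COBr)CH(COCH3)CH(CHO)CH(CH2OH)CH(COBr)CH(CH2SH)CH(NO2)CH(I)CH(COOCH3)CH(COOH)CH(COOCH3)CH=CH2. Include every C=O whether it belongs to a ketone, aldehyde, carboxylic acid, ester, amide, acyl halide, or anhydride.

7

CH(COBr): acyl halide, 1 C=O (running total 1).
CH(COCH3): ketone, 1 C=O (running total 2).
CH(CHO): aldehyde, 1 C=O (running total 3).
CH(COBr): acyl halide, 1 C=O (running total 4).
CH(COOCH3): ester, 1 C=O (running total 5).
CH(COOH): carboxylic acid, 1 C=O (running total 6).
CH(COOCH3): ester, 1 C=O (running total 7).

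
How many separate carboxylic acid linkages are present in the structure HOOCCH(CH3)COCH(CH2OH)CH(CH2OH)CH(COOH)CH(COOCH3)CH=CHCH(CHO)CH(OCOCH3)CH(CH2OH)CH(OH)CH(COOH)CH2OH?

3

–COOH: carbonyl C bonded to –OH and C → carboxylic acid (the –OH is not a separate alcohol).
–C(=O)– with carbon on both sides → ketone.
pendant –CH2OH on an sp³ backbone C → alcohol.
pendant –CH2OH on an sp³ backbone C → alcohol.
pendant –COOH: carbonyl C bonded to C and –OH → carboxylic acid.
pendant –COOCH3: carbonyl C bonded to C and –OCH3 → ester.
C=C double bond → alkene.
pendant –CHO: carbonyl C bonded to C and H → aldehyde.
pendant –OC(=O)CH3: an acyloxy group → ester.
pendant –CH2OH on an sp³ backbone C → alcohol.
–OH on an sp³ carbon → alcohol (secondary).
pendant –COOH: carbonyl C bonded to C and –OH → carboxylic acid.
–OH on an sp³ carbon → alcohol.
Carboxylic acid appears at: HOOC, CH(COOH), CH(COOH) → 3.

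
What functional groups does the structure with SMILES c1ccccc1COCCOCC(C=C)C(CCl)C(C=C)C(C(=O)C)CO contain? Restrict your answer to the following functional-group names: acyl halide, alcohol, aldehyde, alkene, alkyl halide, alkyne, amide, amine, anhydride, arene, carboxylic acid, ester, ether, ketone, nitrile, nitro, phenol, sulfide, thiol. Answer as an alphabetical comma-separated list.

alcohol, alkene, alkyl halide, arene, ether, ketone

Working along the chain:
  C6H5: C6H5– phenyl ring → arene.
  CH2OCH2: C–O–C with sp³ carbons on both sides and no adjacent C=O → ether.
  CH2OCH2: C–O–C with sp³ carbons on both sides and no adjacent C=O → ether.
  CH(CH=CH2): pendant –CH=CH2: C=C double bond → alkene.
  CH(CH2Cl): pendant –CH2X: halogen on sp³ carbon → alkyl halide.
  CH(CH=CH2): pendant –CH=CH2: C=C double bond → alkene.
  CH(COCH3): pendant –COCH3: carbonyl C bonded to two carbons → ketone.
  CH2OH: –OH on an sp³ carbon → alcohol.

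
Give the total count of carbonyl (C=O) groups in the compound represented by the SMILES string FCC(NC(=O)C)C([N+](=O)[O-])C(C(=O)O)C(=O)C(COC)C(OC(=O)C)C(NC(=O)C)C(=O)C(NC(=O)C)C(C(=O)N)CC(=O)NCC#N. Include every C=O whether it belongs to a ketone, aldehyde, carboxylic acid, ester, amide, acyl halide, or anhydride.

9

CH(NHCOCH3): amide, 1 C=O (running total 1).
CH(COOH): carboxylic acid, 1 C=O (running total 2).
CO: ketone, 1 C=O (running total 3).
CH(OCOCH3): ester, 1 C=O (running total 4).
CH(NHCOCH3): amide, 1 C=O (running total 5).
CO: ketone, 1 C=O (running total 6).
CH(NHCOCH3): amide, 1 C=O (running total 7).
CH(CONH2): amide, 1 C=O (running total 8).
CH2CONHCH2: amide, 1 C=O (running total 9).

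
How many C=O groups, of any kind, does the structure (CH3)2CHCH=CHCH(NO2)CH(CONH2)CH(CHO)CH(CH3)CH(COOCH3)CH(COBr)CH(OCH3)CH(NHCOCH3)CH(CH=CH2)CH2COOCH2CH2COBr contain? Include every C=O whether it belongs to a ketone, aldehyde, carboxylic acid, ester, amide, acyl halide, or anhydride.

CH(CONH2): amide, 1 C=O (running total 1).
CH(CHO): aldehyde, 1 C=O (running total 2).
CH(COOCH3): ester, 1 C=O (running total 3).
CH(COBr): acyl halide, 1 C=O (running total 4).
CH(NHCOCH3): amide, 1 C=O (running total 5).
CH2COOCH2: ester, 1 C=O (running total 6).
COBr: acyl halide, 1 C=O (running total 7).

7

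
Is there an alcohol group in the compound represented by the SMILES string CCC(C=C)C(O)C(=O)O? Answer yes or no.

Working along the chain:
  CH(CH=CH2): pendant –CH=CH2: C=C double bond → alkene.
  CH(OH): –OH on an sp³ carbon → alcohol (secondary).
  COOH: –COOH: carbonyl C bonded to –OH and C → carboxylic acid (the –OH is not a separate alcohol).
The CH(OH) segment supplies the alcohol: –OH on an sp³ carbon → alcohol (secondary).

yes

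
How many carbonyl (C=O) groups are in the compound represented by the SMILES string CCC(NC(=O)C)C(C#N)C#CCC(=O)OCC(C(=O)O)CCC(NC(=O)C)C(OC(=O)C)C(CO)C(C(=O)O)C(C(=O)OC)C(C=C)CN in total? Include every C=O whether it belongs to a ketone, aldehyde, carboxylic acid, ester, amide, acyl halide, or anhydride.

CH(NHCOCH3): amide, 1 C=O (running total 1).
CH2COOCH2: ester, 1 C=O (running total 2).
CH(COOH): carboxylic acid, 1 C=O (running total 3).
CH(NHCOCH3): amide, 1 C=O (running total 4).
CH(OCOCH3): ester, 1 C=O (running total 5).
CH(COOH): carboxylic acid, 1 C=O (running total 6).
CH(COOCH3): ester, 1 C=O (running total 7).

7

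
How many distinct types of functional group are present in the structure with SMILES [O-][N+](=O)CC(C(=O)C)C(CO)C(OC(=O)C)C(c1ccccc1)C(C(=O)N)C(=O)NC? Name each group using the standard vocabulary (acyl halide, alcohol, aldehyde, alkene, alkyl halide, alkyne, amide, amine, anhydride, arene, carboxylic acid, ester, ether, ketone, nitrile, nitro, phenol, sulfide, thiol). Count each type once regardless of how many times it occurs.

Taking each segment in turn:
  O2NCH2: –NO2 on carbon → nitro group.
  CH(COCH3): pendant –COCH3: carbonyl C bonded to two carbons → ketone.
  CH(CH2OH): pendant –CH2OH on an sp³ backbone C → alcohol.
  CH(OCOCH3): pendant –OC(=O)CH3: an acyloxy group → ester.
  CH(C6H5): pendant –C6H5: benzene ring → arene.
  CH(CONH2): pendant –CONH2: carbonyl C bonded to C and N → amide.
  CONHCH3: –C(=O)NHCH3: carbonyl C bonded to C and to N → amide (the N is not an amine).
Distinct types present: alcohol, amide, arene, ester, ketone, nitro.

6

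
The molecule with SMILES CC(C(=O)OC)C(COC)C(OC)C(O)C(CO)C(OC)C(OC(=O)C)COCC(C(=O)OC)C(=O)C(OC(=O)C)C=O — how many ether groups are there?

pendant –COOCH3: carbonyl C bonded to C and –OCH3 → ester.
pendant –CH2OCH3: C–O–C linkage → ether.
pendant –OCH3: C–O–C with sp³ C, no adjacent C=O → ether.
–OH on an sp³ carbon → alcohol (secondary).
pendant –CH2OH on an sp³ backbone C → alcohol.
pendant –OCH3: C–O–C with sp³ C, no adjacent C=O → ether.
pendant –OC(=O)CH3: an acyloxy group → ester.
C–O–C with sp³ carbons on both sides and no adjacent C=O → ether.
pendant –COOCH3: carbonyl C bonded to C and –OCH3 → ester.
–C(=O)– with carbon on both sides → ketone.
pendant –OC(=O)CH3: an acyloxy group → ester.
terminal –CHO: carbonyl C bonded to H and C → aldehyde.
Ether appears at: CH(CH2OCH3), CH(OCH3), CH(OCH3), CH2OCH2 → 4.

4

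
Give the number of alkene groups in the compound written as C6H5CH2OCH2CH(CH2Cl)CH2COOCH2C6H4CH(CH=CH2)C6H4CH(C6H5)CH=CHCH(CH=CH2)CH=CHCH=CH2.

5

C6H5– phenyl ring → arene.
C–O–C with sp³ carbons on both sides and no adjacent C=O → ether.
pendant –CH2X: halogen on sp³ carbon → alkyl halide.
–C(=O)–O–C with C on the carbonyl side → ester.
para-disubstituted benzene ring → arene.
pendant –CH=CH2: C=C double bond → alkene.
para-disubstituted benzene ring → arene.
pendant –C6H5: benzene ring → arene.
C=C double bond → alkene.
pendant –CH=CH2: C=C double bond → alkene.
C=C double bond → alkene.
C=C double bond → alkene.
Alkene appears at: CH(CH=CH2), CH=CH, CH(CH=CH2), CH=CH, CH=CH2 → 5.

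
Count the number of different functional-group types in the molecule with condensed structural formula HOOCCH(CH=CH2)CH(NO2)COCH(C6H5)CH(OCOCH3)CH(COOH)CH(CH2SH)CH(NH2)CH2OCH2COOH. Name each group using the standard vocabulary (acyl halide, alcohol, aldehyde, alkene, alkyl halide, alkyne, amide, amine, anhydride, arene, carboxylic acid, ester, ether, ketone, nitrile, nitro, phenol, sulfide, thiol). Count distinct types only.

–COOH: carbonyl C bonded to –OH and C → carboxylic acid (the –OH is not a separate alcohol).
pendant –CH=CH2: C=C double bond → alkene.
–NO2 on an sp³ carbon → nitro (the N=O is not a carbonyl).
–C(=O)– with carbon on both sides → ketone.
pendant –C6H5: benzene ring → arene.
pendant –OC(=O)CH3: an acyloxy group → ester.
pendant –COOH: carbonyl C bonded to C and –OH → carboxylic acid.
pendant –CH2SH → thiol.
–NH2 on an sp³ carbon with no adjacent C=O → amine.
C–O–C with sp³ carbons on both sides and no adjacent C=O → ether.
–COOH: carbonyl C bonded to –OH and C → carboxylic acid (the –OH is not a separate alcohol).
Distinct types present: alkene, amine, arene, carboxylic acid, ester, ether, ketone, nitro, thiol.

9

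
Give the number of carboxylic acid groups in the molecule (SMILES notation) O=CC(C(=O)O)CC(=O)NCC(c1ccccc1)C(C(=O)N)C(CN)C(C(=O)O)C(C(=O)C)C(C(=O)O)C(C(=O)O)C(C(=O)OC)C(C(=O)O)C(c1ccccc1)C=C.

Working along the chain:
  OHC: terminal –CHO: carbonyl C bonded to H and C → aldehyde.
  CH(COOH): pendant –COOH: carbonyl C bonded to C and –OH → carboxylic acid.
  CH2CONHCH2: –C(=O)–N– linkage → amide (the N is not an amine).
  CH(C6H5): pendant –C6H5: benzene ring → arene.
  CH(CONH2): pendant –CONH2: carbonyl C bonded to C and N → amide.
  CH(CH2NH2): pendant –CH2NH2: N on sp³ C, no adjacent C=O → amine.
  CH(COOH): pendant –COOH: carbonyl C bonded to C and –OH → carboxylic acid.
  CH(COCH3): pendant –COCH3: carbonyl C bonded to two carbons → ketone.
  CH(COOH): pendant –COOH: carbonyl C bonded to C and –OH → carboxylic acid.
  CH(COOH): pendant –COOH: carbonyl C bonded to C and –OH → carboxylic acid.
  CH(COOCH3): pendant –COOCH3: carbonyl C bonded to C and –OCH3 → ester.
  CH(COOH): pendant –COOH: carbonyl C bonded to C and –OH → carboxylic acid.
  CH(C6H5): pendant –C6H5: benzene ring → arene.
  CH=CH2: C=C double bond → alkene.
Carboxylic acid appears at: CH(COOH), CH(COOH), CH(COOH), CH(COOH), CH(COOH) → 5.

5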